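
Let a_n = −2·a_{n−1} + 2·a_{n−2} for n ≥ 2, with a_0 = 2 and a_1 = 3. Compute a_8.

−1376

With companion matrix A = [[−2, 2], [1, 0]], [a_n, a_{n−1}]ᵀ = A·[a_{n−1}, a_{n−2}]ᵀ, so [a_8, a_7]ᵀ = A⁷·[a_1, a_0]ᵀ.
A⁷ = [[−896, 656], [328, −240]], giving [a_8, a_7]ᵀ = [[−1376], [504]].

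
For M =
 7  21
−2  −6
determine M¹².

M² = M (a projection; rank 1, trace 1), so M¹² = M.

[[7, 21], [−2, −6]]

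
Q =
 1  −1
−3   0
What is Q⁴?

Q² = [[4, −1], [−3, 3]]
Q³ = [[7, −4], [−12, 3]]
Q⁴ = [[19, −7], [−21, 12]]

[[19, −7], [−21, 12]]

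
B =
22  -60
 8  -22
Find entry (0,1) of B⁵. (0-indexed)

-960

tr B = 0 and det B = -4, so the characteristic polynomial is λ² − (0)λ + (-4) with roots -2 and 2.
Eigenvectors give P = [[-5, 3], [-2, 1]] with P⁻¹ = [[1, -3], [2, -5]], and B = P·diag(-2, 2)·P⁻¹.
Then B⁵ = P·diag(-32, 32)·P⁻¹ = [[160, 96], [64, 32]] · [[1, -3], [2, -5]] = [[352, -960], [128, -352]].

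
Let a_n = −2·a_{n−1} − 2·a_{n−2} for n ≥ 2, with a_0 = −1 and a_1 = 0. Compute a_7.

With companion matrix A = [[−2, −2], [1, 0]], [a_n, a_{n−1}]ᵀ = A·[a_{n−1}, a_{n−2}]ᵀ, so [a_7, a_6]ᵀ = A⁶·[a_1, a_0]ᵀ.
A⁶ = [[−8, −16], [8, 8]], giving [a_7, a_6]ᵀ = [[16], [−8]].

16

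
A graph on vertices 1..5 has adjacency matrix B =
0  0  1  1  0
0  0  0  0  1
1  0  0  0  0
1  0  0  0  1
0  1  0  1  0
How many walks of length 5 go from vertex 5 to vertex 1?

The number of length-5 walks from vertex 5 to vertex 1 is entry (5,1) of B^5, where B is the adjacency matrix.
B^2 = [[2, 0, 0, 0, 1], [0, 1, 0, 1, 0], [0, 0, 1, 1, 0], [0, 1, 1, 2, 0], [1, 0, 0, 0, 2]]
B^3 = [[0, 1, 2, 3, 0], [1, 0, 0, 0, 2], [2, 0, 0, 0, 1], [3, 0, 0, 0, 3], [0, 2, 1, 3, 0]]
B^4 = [[5, 0, 0, 0, 4], [0, 2, 1, 3, 0], [0, 1, 2, 3, 0], [0, 3, 3, 6, 0], [4, 0, 0, 0, 5]]
B^5 = [[0, 4, 5, 9, 0], [4, 0, 0, 0, 5], [5, 0, 0, 0, 4], [9, 0, 0, 0, 9], [0, 5, 4, 9, 0]]

0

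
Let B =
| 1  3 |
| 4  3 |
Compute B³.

[[61, 75], [100, 111]]

B² = [[13, 12], [16, 21]]
B³ = [[61, 75], [100, 111]]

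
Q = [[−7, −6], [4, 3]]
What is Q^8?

[[19681, 19680], [−13120, −13119]]

tr Q = −4 and det Q = 3, so the characteristic polynomial is λ² − (−4)λ + (3) with roots −3 and −1.
Eigenvectors give P = [[3, −1], [−2, 1]] with P⁻¹ = [[1, 1], [2, 3]], and Q = P·diag(−3, −1)·P⁻¹.
Then Q^8 = P·diag(6561, 1)·P⁻¹ = [[19683, −1], [−13122, 1]] · [[1, 1], [2, 3]] = [[19681, 19680], [−13120, −13119]].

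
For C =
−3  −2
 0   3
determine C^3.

[[−27, −18], [0, 27]]

C^2 = [[9, 0], [0, 9]]
C^3 = [[−27, −18], [0, 27]]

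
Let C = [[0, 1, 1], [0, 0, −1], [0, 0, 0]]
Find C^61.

C is strictly triangular, hence nilpotent: C^3 = 0, so C^61 = 0.

[[0, 0, 0], [0, 0, 0], [0, 0, 0]]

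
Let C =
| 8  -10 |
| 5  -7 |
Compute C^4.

tr C = 1 and det C = -6, so the characteristic polynomial is λ² − (1)λ + (-6) with roots -2 and 3.
Eigenvectors give P = [[1, 2], [1, 1]] with P⁻¹ = [[-1, 2], [1, -1]], and C = P·diag(-2, 3)·P⁻¹.
Then C^4 = P·diag(16, 81)·P⁻¹ = [[16, 162], [16, 81]] · [[-1, 2], [1, -1]] = [[146, -130], [65, -49]].

[[146, -130], [65, -49]]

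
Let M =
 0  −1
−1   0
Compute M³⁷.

M² = I (check: tr M = 0 and det M = −1), so M³⁷ = M since 37 is odd.

[[0, −1], [−1, 0]]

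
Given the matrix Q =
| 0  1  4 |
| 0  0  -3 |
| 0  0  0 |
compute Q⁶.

[[0, 0, 0], [0, 0, 0], [0, 0, 0]]

Q is strictly triangular, hence nilpotent: Q³ = 0, so Q⁶ = 0.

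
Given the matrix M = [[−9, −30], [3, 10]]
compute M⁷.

M² = M (a projection; rank 1, trace 1), so M⁷ = M.

[[−9, −30], [3, 10]]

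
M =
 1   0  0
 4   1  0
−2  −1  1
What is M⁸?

M = I + N where N = [[0, 0, 0], [4, 0, 0], [−2, −1, 0]] is strictly lower-triangular, so N³ = 0.
(I + N)⁸ = I + 8·N + 28·N² = [[1, 0, 0], [32, 1, 0], [−128, −8, 1]].

[[1, 0, 0], [32, 1, 0], [−128, −8, 1]]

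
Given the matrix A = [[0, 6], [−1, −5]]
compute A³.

[[30, 114], [−19, −65]]

tr A = −5 and det A = 6, so the characteristic polynomial is λ² − (−5)λ + (6) with roots −2 and −3.
Eigenvectors give P = [[−3, −2], [1, 1]] with P⁻¹ = [[−1, −2], [1, 3]], and A = P·diag(−2, −3)·P⁻¹.
Then A³ = P·diag(−8, −27)·P⁻¹ = [[24, 54], [−8, −27]] · [[−1, −2], [1, 3]] = [[30, 114], [−19, −65]].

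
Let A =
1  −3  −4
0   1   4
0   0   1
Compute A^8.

[[1, −24, −368], [0, 1, 32], [0, 0, 1]]

A = I + N where N = [[0, −3, −4], [0, 0, 4], [0, 0, 0]] is strictly upper-triangular, so N^3 = 0.
(I + N)^8 = I + 8·N + 28·N^2 = [[1, −24, −368], [0, 1, 32], [0, 0, 1]].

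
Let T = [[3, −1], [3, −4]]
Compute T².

[[6, 1], [−3, 13]]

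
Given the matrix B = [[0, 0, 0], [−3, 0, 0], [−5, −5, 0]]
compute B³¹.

B is strictly triangular, hence nilpotent: B³ = 0, so B³¹ = 0.

[[0, 0, 0], [0, 0, 0], [0, 0, 0]]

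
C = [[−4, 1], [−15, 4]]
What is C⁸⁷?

[[−4, 1], [−15, 4]]

C² = I (check: tr C = 0 and det C = −1), so C⁸⁷ = C since 87 is odd.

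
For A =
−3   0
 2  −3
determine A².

[[9, 0], [−12, 9]]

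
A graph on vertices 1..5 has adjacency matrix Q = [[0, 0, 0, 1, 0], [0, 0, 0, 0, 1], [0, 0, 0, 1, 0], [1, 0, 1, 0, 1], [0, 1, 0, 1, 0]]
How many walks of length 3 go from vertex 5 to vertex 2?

2

The number of length-3 walks from vertex 5 to vertex 2 is entry (5,2) of Q^3, where Q is the adjacency matrix.
Q^2 = [[1, 0, 1, 0, 1], [0, 1, 0, 1, 0], [1, 0, 1, 0, 1], [0, 1, 0, 3, 0], [1, 0, 1, 0, 2]]
Q^3 = [[0, 1, 0, 3, 0], [1, 0, 1, 0, 2], [0, 1, 0, 3, 0], [3, 0, 3, 0, 4], [0, 2, 0, 4, 0]]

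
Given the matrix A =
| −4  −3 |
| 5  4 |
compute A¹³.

A² = I (check: tr A = 0 and det A = −1), so A¹³ = A since 13 is odd.

[[−4, −3], [5, 4]]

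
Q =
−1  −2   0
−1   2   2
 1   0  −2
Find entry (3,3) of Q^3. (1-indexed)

−12

Q^2 = [[3, −2, −4], [1, 6, 0], [−3, −2, 4]]
Q^3 = [[−5, −10, 4], [−7, 10, 12], [9, 2, −12]]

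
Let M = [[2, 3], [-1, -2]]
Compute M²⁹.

[[2, 3], [-1, -2]]

M² = I (check: tr M = 0 and det M = -1), so M²⁹ = M since 29 is odd.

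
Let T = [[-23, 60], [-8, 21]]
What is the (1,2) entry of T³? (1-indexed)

420

tr T = -2 and det T = -3, so the characteristic polynomial is λ² − (-2)λ + (-3) with roots -3 and 1.
Eigenvectors give P = [[-3, -5], [-1, -2]] with P⁻¹ = [[-2, 5], [1, -3]], and T = P·diag(-3, 1)·P⁻¹.
Then T³ = P·diag(-27, 1)·P⁻¹ = [[81, -5], [27, -2]] · [[-2, 5], [1, -3]] = [[-167, 420], [-56, 141]].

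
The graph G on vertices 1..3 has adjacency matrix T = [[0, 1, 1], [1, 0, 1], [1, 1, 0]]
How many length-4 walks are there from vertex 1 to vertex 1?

6

The number of length-4 walks from vertex 1 to vertex 1 is entry (1,1) of T⁴, where T is the adjacency matrix.
T² = [[2, 1, 1], [1, 2, 1], [1, 1, 2]]
T³ = [[2, 3, 3], [3, 2, 3], [3, 3, 2]]
T⁴ = [[6, 5, 5], [5, 6, 5], [5, 5, 6]]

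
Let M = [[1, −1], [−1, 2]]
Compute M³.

M² = [[2, −3], [−3, 5]]
M³ = [[5, −8], [−8, 13]]

[[5, −8], [−8, 13]]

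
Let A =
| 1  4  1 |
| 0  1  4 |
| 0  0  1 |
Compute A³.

[[1, 12, 51], [0, 1, 12], [0, 0, 1]]

A = I + N where N = [[0, 4, 1], [0, 0, 4], [0, 0, 0]] is strictly upper-triangular, so N³ = 0.
(I + N)³ = I + 3·N + 3·N² = [[1, 12, 51], [0, 1, 12], [0, 0, 1]].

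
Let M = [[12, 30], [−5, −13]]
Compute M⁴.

[[−114, −390], [65, 211]]

tr M = −1 and det M = −6, so the characteristic polynomial is λ² − (−1)λ + (−6) with roots 2 and −3.
Eigenvectors give P = [[3, −2], [−1, 1]] with P⁻¹ = [[1, 2], [1, 3]], and M = P·diag(2, −3)·P⁻¹.
Then M⁴ = P·diag(16, 81)·P⁻¹ = [[48, −162], [−16, 81]] · [[1, 2], [1, 3]] = [[−114, −390], [65, 211]].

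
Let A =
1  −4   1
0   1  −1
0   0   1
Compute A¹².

A = I + N where N = [[0, −4, 1], [0, 0, −1], [0, 0, 0]] is strictly upper-triangular, so N³ = 0.
(I + N)¹² = I + 12·N + 66·N² = [[1, −48, 276], [0, 1, −12], [0, 0, 1]].

[[1, −48, 276], [0, 1, −12], [0, 0, 1]]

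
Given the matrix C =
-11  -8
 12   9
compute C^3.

[[-83, -56], [84, 57]]

tr C = -2 and det C = -3, so the characteristic polynomial is λ² − (-2)λ + (-3) with roots 1 and -3.
Eigenvectors give P = [[-2, -1], [3, 1]] with P⁻¹ = [[1, 1], [-3, -2]], and C = P·diag(1, -3)·P⁻¹.
Then C^3 = P·diag(1, -27)·P⁻¹ = [[-2, 27], [3, -27]] · [[1, 1], [-3, -2]] = [[-83, -56], [84, 57]].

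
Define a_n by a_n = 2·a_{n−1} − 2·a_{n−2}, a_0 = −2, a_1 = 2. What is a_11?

With companion matrix A = [[2, −2], [1, 0]], [a_n, a_{n−1}]ᵀ = A·[a_{n−1}, a_{n−2}]ᵀ, so [a_11, a_10]ᵀ = A¹⁰·[a_1, a_0]ᵀ.
A¹⁰ = [[32, −64], [32, −32]], giving [a_11, a_10]ᵀ = [[192], [128]].

192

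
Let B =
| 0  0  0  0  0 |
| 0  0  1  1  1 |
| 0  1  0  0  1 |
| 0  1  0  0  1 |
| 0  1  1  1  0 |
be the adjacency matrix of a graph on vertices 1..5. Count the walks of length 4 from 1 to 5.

0

The number of length-4 walks from vertex 1 to vertex 5 is entry (1,5) of B^4, where B is the adjacency matrix.
B^2 = [[0, 0, 0, 0, 0], [0, 3, 1, 1, 2], [0, 1, 2, 2, 1], [0, 1, 2, 2, 1], [0, 2, 1, 1, 3]]
B^3 = [[0, 0, 0, 0, 0], [0, 4, 5, 5, 5], [0, 5, 2, 2, 5], [0, 5, 2, 2, 5], [0, 5, 5, 5, 4]]
B^4 = [[0, 0, 0, 0, 0], [0, 15, 9, 9, 14], [0, 9, 10, 10, 9], [0, 9, 10, 10, 9], [0, 14, 9, 9, 15]]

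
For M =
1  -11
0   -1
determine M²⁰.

[[1, 0], [0, 1]]

M² = I (check: tr M = 0 and det M = -1), so M²⁰ = I since 20 is even.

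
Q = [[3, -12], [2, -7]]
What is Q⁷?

tr Q = -4 and det Q = 3, so the characteristic polynomial is λ² − (-4)λ + (3) with roots -1 and -3.
Eigenvectors give P = [[-3, -2], [-1, -1]] with P⁻¹ = [[-1, 2], [1, -3]], and Q = P·diag(-1, -3)·P⁻¹.
Then Q⁷ = P·diag(-1, -2187)·P⁻¹ = [[3, 4374], [1, 2187]] · [[-1, 2], [1, -3]] = [[4371, -13116], [2186, -6559]].

[[4371, -13116], [2186, -6559]]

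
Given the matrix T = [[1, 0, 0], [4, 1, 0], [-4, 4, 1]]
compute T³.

[[1, 0, 0], [12, 1, 0], [36, 12, 1]]

T = I + N where N = [[0, 0, 0], [4, 0, 0], [-4, 4, 0]] is strictly lower-triangular, so N³ = 0.
(I + N)³ = I + 3·N + 3·N² = [[1, 0, 0], [12, 1, 0], [36, 12, 1]].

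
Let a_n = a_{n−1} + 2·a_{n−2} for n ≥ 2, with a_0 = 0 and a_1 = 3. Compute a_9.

513

With companion matrix C = [[1, 2], [1, 0]], [a_n, a_{n−1}]ᵀ = C·[a_{n−1}, a_{n−2}]ᵀ, so [a_9, a_8]ᵀ = C⁸·[a_1, a_0]ᵀ.
C⁸ = [[171, 170], [85, 86]], giving [a_9, a_8]ᵀ = [[513], [255]].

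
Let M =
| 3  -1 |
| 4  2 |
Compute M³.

M² = [[5, -5], [20, 0]]
M³ = [[-5, -15], [60, -20]]

[[-5, -15], [60, -20]]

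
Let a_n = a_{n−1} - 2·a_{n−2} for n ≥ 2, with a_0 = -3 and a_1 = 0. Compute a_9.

With companion matrix T = [[1, -2], [1, 0]], [a_n, a_{n−1}]ᵀ = T·[a_{n−1}, a_{n−2}]ᵀ, so [a_9, a_8]ᵀ = T⁸·[a_1, a_0]ᵀ.
T⁸ = [[-17, 6], [-3, -14]], giving [a_9, a_8]ᵀ = [[-18], [42]].

-18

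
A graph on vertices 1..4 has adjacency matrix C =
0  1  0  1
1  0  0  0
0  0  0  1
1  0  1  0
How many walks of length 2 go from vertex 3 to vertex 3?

The number of length-2 walks from vertex 3 to vertex 3 is entry (3,3) of C², where C is the adjacency matrix.
C² = [[2, 0, 1, 0], [0, 1, 0, 1], [1, 0, 1, 0], [0, 1, 0, 2]]

1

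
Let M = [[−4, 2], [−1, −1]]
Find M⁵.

tr M = −5 and det M = 6, so the characteristic polynomial is λ² − (−5)λ + (6) with roots −3 and −2.
Eigenvectors give P = [[2, 1], [1, 1]] with P⁻¹ = [[1, −1], [−1, 2]], and M = P·diag(−3, −2)·P⁻¹.
Then M⁵ = P·diag(−243, −32)·P⁻¹ = [[−486, −32], [−243, −32]] · [[1, −1], [−1, 2]] = [[−454, 422], [−211, 179]].

[[−454, 422], [−211, 179]]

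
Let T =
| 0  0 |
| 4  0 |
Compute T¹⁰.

[[0, 0], [0, 0]]

T is strictly triangular, hence nilpotent: T² = 0, so T¹⁰ = 0.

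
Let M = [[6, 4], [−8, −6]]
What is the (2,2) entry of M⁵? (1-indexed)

−96

tr M = 0 and det M = −4, so the characteristic polynomial is λ² − (0)λ + (−4) with roots 2 and −2.
Eigenvectors give P = [[−1, −1], [1, 2]] with P⁻¹ = [[−2, −1], [1, 1]], and M = P·diag(2, −2)·P⁻¹.
Then M⁵ = P·diag(32, −32)·P⁻¹ = [[−32, 32], [32, −64]] · [[−2, −1], [1, 1]] = [[96, 64], [−128, −96]].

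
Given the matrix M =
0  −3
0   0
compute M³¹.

[[0, 0], [0, 0]]

M is strictly triangular, hence nilpotent: M² = 0, so M³¹ = 0.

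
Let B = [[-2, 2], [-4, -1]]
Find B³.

B² = [[-4, -6], [12, -7]]
B³ = [[32, -2], [4, 31]]

[[32, -2], [4, 31]]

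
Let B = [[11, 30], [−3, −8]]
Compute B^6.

tr B = 3 and det B = 2, so the characteristic polynomial is λ² − (3)λ + (2) with roots 2 and 1.
Eigenvectors give P = [[10, −3], [−3, 1]] with P⁻¹ = [[1, 3], [3, 10]], and B = P·diag(2, 1)·P⁻¹.
Then B^6 = P·diag(64, 1)·P⁻¹ = [[640, −3], [−192, 1]] · [[1, 3], [3, 10]] = [[631, 1890], [−189, −566]].

[[631, 1890], [−189, −566]]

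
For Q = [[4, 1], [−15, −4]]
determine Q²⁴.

Q² = I (check: tr Q = 0 and det Q = −1), so Q²⁴ = I since 24 is even.

[[1, 0], [0, 1]]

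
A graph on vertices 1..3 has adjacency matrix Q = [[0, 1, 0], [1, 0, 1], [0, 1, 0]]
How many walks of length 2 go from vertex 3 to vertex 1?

1

The number of length-2 walks from vertex 3 to vertex 1 is entry (3,1) of Q^2, where Q is the adjacency matrix.
Q^2 = [[1, 0, 1], [0, 2, 0], [1, 0, 1]]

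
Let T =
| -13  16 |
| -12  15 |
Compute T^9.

[[-59053, 78736], [-59052, 78735]]

tr T = 2 and det T = -3, so the characteristic polynomial is λ² − (2)λ + (-3) with roots 3 and -1.
Eigenvectors give P = [[1, 4], [1, 3]] with P⁻¹ = [[-3, 4], [1, -1]], and T = P·diag(3, -1)·P⁻¹.
Then T^9 = P·diag(19683, -1)·P⁻¹ = [[19683, -4], [19683, -3]] · [[-3, 4], [1, -1]] = [[-59053, 78736], [-59052, 78735]].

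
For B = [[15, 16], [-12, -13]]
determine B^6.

tr B = 2 and det B = -3, so the characteristic polynomial is λ² − (2)λ + (-3) with roots -1 and 3.
Eigenvectors give P = [[1, 4], [-1, -3]] with P⁻¹ = [[-3, -4], [1, 1]], and B = P·diag(-1, 3)·P⁻¹.
Then B^6 = P·diag(1, 729)·P⁻¹ = [[1, 2916], [-1, -2187]] · [[-3, -4], [1, 1]] = [[2913, 2912], [-2184, -2183]].

[[2913, 2912], [-2184, -2183]]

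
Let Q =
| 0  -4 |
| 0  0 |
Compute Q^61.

[[0, 0], [0, 0]]

Q is strictly triangular, hence nilpotent: Q^2 = 0, so Q^61 = 0.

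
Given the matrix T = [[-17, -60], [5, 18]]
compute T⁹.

[[-61097, -242340], [20195, 80268]]

tr T = 1 and det T = -6, so the characteristic polynomial is λ² − (1)λ + (-6) with roots -2 and 3.
Eigenvectors give P = [[4, -3], [-1, 1]] with P⁻¹ = [[1, 3], [1, 4]], and T = P·diag(-2, 3)·P⁻¹.
Then T⁹ = P·diag(-512, 19683)·P⁻¹ = [[-2048, -59049], [512, 19683]] · [[1, 3], [1, 4]] = [[-61097, -242340], [20195, 80268]].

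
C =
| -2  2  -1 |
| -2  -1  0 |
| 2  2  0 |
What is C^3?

C^2 = [[-2, -8, 2], [6, -3, 2], [-8, 2, -2]]
C^3 = [[24, 8, 2], [-2, 19, -6], [8, -22, 8]]

[[24, 8, 2], [-2, 19, -6], [8, -22, 8]]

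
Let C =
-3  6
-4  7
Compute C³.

[[-51, 78], [-52, 79]]

tr C = 4 and det C = 3, so the characteristic polynomial is λ² − (4)λ + (3) with roots 3 and 1.
Eigenvectors give P = [[1, 3], [1, 2]] with P⁻¹ = [[-2, 3], [1, -1]], and C = P·diag(3, 1)·P⁻¹.
Then C³ = P·diag(27, 1)·P⁻¹ = [[27, 3], [27, 2]] · [[-2, 3], [1, -1]] = [[-51, 78], [-52, 79]].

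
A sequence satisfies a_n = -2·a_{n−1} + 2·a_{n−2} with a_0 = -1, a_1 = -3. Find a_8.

2032

With companion matrix C = [[-2, 2], [1, 0]], [a_n, a_{n−1}]ᵀ = C·[a_{n−1}, a_{n−2}]ᵀ, so [a_8, a_7]ᵀ = C⁷·[a_1, a_0]ᵀ.
C⁷ = [[-896, 656], [328, -240]], giving [a_8, a_7]ᵀ = [[2032], [-744]].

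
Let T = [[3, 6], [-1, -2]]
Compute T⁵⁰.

T² = T (a projection; rank 1, trace 1), so T⁵⁰ = T.

[[3, 6], [-1, -2]]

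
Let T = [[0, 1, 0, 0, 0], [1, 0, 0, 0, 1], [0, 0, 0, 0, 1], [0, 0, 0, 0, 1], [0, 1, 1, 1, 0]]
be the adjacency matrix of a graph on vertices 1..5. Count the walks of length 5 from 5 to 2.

The number of length-5 walks from vertex 5 to vertex 2 is entry (5,2) of T^5, where T is the adjacency matrix.
T^2 = [[1, 0, 0, 0, 1], [0, 2, 1, 1, 0], [0, 1, 1, 1, 0], [0, 1, 1, 1, 0], [1, 0, 0, 0, 3]]
T^3 = [[0, 2, 1, 1, 0], [2, 0, 0, 0, 4], [1, 0, 0, 0, 3], [1, 0, 0, 0, 3], [0, 4, 3, 3, 0]]
T^4 = [[2, 0, 0, 0, 4], [0, 6, 4, 4, 0], [0, 4, 3, 3, 0], [0, 4, 3, 3, 0], [4, 0, 0, 0, 10]]
T^5 = [[0, 6, 4, 4, 0], [6, 0, 0, 0, 14], [4, 0, 0, 0, 10], [4, 0, 0, 0, 10], [0, 14, 10, 10, 0]]

14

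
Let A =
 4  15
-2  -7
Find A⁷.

tr A = -3 and det A = 2, so the characteristic polynomial is λ² − (-3)λ + (2) with roots -1 and -2.
Eigenvectors give P = [[-3, -5], [1, 2]] with P⁻¹ = [[-2, -5], [1, 3]], and A = P·diag(-1, -2)·P⁻¹.
Then A⁷ = P·diag(-1, -128)·P⁻¹ = [[3, 640], [-1, -256]] · [[-2, -5], [1, 3]] = [[634, 1905], [-254, -763]].

[[634, 1905], [-254, -763]]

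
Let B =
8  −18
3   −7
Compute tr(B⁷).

127

tr B = 1 and det B = −2, so the characteristic polynomial is λ² − (1)λ + (−2) with roots −1 and 2.
Eigenvectors give P = [[−2, 3], [−1, 1]] with P⁻¹ = [[1, −3], [1, −2]], and B = P·diag(−1, 2)·P⁻¹.
Then B⁷ = P·diag(−1, 128)·P⁻¹ = [[2, 384], [1, 128]] · [[1, −3], [1, −2]] = [[386, −774], [129, −259]].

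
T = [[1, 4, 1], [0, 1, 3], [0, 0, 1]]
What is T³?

[[1, 12, 39], [0, 1, 9], [0, 0, 1]]

T = I + N where N = [[0, 4, 1], [0, 0, 3], [0, 0, 0]] is strictly upper-triangular, so N³ = 0.
(I + N)³ = I + 3·N + 3·N² = [[1, 12, 39], [0, 1, 9], [0, 0, 1]].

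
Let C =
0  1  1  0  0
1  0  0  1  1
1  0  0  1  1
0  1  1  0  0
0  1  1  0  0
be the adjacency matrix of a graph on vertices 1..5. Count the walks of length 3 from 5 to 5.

The number of length-3 walks from vertex 5 to vertex 5 is entry (5,5) of C^3, where C is the adjacency matrix.
C^2 = [[2, 0, 0, 2, 2], [0, 3, 3, 0, 0], [0, 3, 3, 0, 0], [2, 0, 0, 2, 2], [2, 0, 0, 2, 2]]
C^3 = [[0, 6, 6, 0, 0], [6, 0, 0, 6, 6], [6, 0, 0, 6, 6], [0, 6, 6, 0, 0], [0, 6, 6, 0, 0]]

0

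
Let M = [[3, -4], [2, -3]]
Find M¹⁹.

M² = I (check: tr M = 0 and det M = -1), so M¹⁹ = M since 19 is odd.

[[3, -4], [2, -3]]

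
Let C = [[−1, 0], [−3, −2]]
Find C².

[[1, 0], [9, 4]]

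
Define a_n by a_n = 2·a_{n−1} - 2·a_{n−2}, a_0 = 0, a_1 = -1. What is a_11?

-32

With companion matrix T = [[2, -2], [1, 0]], [a_n, a_{n−1}]ᵀ = T·[a_{n−1}, a_{n−2}]ᵀ, so [a_11, a_10]ᵀ = T^10·[a_1, a_0]ᵀ.
T^10 = [[32, -64], [32, -32]], giving [a_11, a_10]ᵀ = [[-32], [-32]].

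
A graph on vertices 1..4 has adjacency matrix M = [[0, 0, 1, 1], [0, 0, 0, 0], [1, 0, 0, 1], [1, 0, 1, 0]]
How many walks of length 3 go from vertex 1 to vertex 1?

The number of length-3 walks from vertex 1 to vertex 1 is entry (1,1) of M³, where M is the adjacency matrix.
M² = [[2, 0, 1, 1], [0, 0, 0, 0], [1, 0, 2, 1], [1, 0, 1, 2]]
M³ = [[2, 0, 3, 3], [0, 0, 0, 0], [3, 0, 2, 3], [3, 0, 3, 2]]

2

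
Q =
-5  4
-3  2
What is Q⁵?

tr Q = -3 and det Q = 2, so the characteristic polynomial is λ² − (-3)λ + (2) with roots -2 and -1.
Eigenvectors give P = [[4, 1], [3, 1]] with P⁻¹ = [[1, -1], [-3, 4]], and Q = P·diag(-2, -1)·P⁻¹.
Then Q⁵ = P·diag(-32, -1)·P⁻¹ = [[-128, -1], [-96, -1]] · [[1, -1], [-3, 4]] = [[-125, 124], [-93, 92]].

[[-125, 124], [-93, 92]]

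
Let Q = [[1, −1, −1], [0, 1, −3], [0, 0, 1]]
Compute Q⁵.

Q = I + N where N = [[0, −1, −1], [0, 0, −3], [0, 0, 0]] is strictly upper-triangular, so N³ = 0.
(I + N)⁵ = I + 5·N + 10·N² = [[1, −5, 25], [0, 1, −15], [0, 0, 1]].

[[1, −5, 25], [0, 1, −15], [0, 0, 1]]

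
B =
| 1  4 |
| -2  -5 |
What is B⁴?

[[-79, -160], [80, 161]]

tr B = -4 and det B = 3, so the characteristic polynomial is λ² − (-4)λ + (3) with roots -3 and -1.
Eigenvectors give P = [[1, -2], [-1, 1]] with P⁻¹ = [[-1, -2], [-1, -1]], and B = P·diag(-3, -1)·P⁻¹.
Then B⁴ = P·diag(81, 1)·P⁻¹ = [[81, -2], [-81, 1]] · [[-1, -2], [-1, -1]] = [[-79, -160], [80, 161]].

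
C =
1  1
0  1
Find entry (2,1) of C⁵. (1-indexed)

0

C = I + N where N = [[0, 1], [0, 0]] is strictly upper-triangular, so N² = 0.
(I + N)⁵ = I + 5·N = [[1, 5], [0, 1]].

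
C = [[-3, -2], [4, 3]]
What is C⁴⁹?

[[-3, -2], [4, 3]]

C² = I (check: tr C = 0 and det C = -1), so C⁴⁹ = C since 49 is odd.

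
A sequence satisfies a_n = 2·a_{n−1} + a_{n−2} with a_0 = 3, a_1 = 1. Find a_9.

2209

With companion matrix Q = [[2, 1], [1, 0]], [a_n, a_{n−1}]ᵀ = Q·[a_{n−1}, a_{n−2}]ᵀ, so [a_9, a_8]ᵀ = Q⁸·[a_1, a_0]ᵀ.
Q⁸ = [[985, 408], [408, 169]], giving [a_9, a_8]ᵀ = [[2209], [915]].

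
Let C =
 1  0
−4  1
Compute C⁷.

[[1, 0], [−28, 1]]

C = I + N where N = [[0, 0], [−4, 0]] is strictly lower-triangular, so N² = 0.
(I + N)⁷ = I + 7·N = [[1, 0], [−28, 1]].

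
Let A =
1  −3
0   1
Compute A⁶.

A = I + N where N = [[0, −3], [0, 0]] is strictly upper-triangular, so N² = 0.
(I + N)⁶ = I + 6·N = [[1, −18], [0, 1]].

[[1, −18], [0, 1]]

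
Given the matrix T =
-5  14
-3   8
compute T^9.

tr T = 3 and det T = 2, so the characteristic polynomial is λ² − (3)λ + (2) with roots 1 and 2.
Eigenvectors give P = [[7, 2], [3, 1]] with P⁻¹ = [[1, -2], [-3, 7]], and T = P·diag(1, 2)·P⁻¹.
Then T^9 = P·diag(1, 512)·P⁻¹ = [[7, 1024], [3, 512]] · [[1, -2], [-3, 7]] = [[-3065, 7154], [-1533, 3578]].

[[-3065, 7154], [-1533, 3578]]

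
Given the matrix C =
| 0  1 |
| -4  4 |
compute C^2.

[[-4, 4], [-16, 12]]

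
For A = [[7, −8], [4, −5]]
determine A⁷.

[[4375, −4376], [2188, −2189]]

tr A = 2 and det A = −3, so the characteristic polynomial is λ² − (2)λ + (−3) with roots −1 and 3.
Eigenvectors give P = [[1, 2], [1, 1]] with P⁻¹ = [[−1, 2], [1, −1]], and A = P·diag(−1, 3)·P⁻¹.
Then A⁷ = P·diag(−1, 2187)·P⁻¹ = [[−1, 4374], [−1, 2187]] · [[−1, 2], [1, −1]] = [[4375, −4376], [2188, −2189]].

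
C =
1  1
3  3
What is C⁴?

C² = [[4, 4], [12, 12]]
C³ = [[16, 16], [48, 48]]
C⁴ = [[64, 64], [192, 192]]

[[64, 64], [192, 192]]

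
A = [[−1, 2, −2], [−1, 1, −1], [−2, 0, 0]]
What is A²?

[[3, 0, 0], [2, −1, 1], [2, −4, 4]]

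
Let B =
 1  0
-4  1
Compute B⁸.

[[1, 0], [-32, 1]]

B = I + N where N = [[0, 0], [-4, 0]] is strictly lower-triangular, so N² = 0.
(I + N)⁸ = I + 8·N = [[1, 0], [-32, 1]].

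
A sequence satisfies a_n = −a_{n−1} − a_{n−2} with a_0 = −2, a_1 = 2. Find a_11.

0

With companion matrix B = [[−1, −1], [1, 0]], [a_n, a_{n−1}]ᵀ = B·[a_{n−1}, a_{n−2}]ᵀ, so [a_11, a_10]ᵀ = B¹⁰·[a_1, a_0]ᵀ.
B¹⁰ = [[−1, −1], [1, 0]], giving [a_11, a_10]ᵀ = [[0], [2]].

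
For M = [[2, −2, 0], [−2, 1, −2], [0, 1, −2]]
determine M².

[[8, −6, 4], [−6, 3, 2], [−2, −1, 2]]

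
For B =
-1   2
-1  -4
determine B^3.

[[11, 38], [-19, -46]]

tr B = -5 and det B = 6, so the characteristic polynomial is λ² − (-5)λ + (6) with roots -3 and -2.
Eigenvectors give P = [[-1, 2], [1, -1]] with P⁻¹ = [[1, 2], [1, 1]], and B = P·diag(-3, -2)·P⁻¹.
Then B^3 = P·diag(-27, -8)·P⁻¹ = [[27, -16], [-27, 8]] · [[1, 2], [1, 1]] = [[11, 38], [-19, -46]].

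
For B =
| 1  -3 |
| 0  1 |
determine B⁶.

B = I + N where N = [[0, -3], [0, 0]] is strictly upper-triangular, so N² = 0.
(I + N)⁶ = I + 6·N = [[1, -18], [0, 1]].

[[1, -18], [0, 1]]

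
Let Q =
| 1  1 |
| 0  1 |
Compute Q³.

[[1, 3], [0, 1]]

Q = I + N where N = [[0, 1], [0, 0]] is strictly upper-triangular, so N² = 0.
(I + N)³ = I + 3·N = [[1, 3], [0, 1]].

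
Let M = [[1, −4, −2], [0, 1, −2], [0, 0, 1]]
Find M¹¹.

M = I + N where N = [[0, −4, −2], [0, 0, −2], [0, 0, 0]] is strictly upper-triangular, so N³ = 0.
(I + N)¹¹ = I + 11·N + 55·N² = [[1, −44, 418], [0, 1, −22], [0, 0, 1]].

[[1, −44, 418], [0, 1, −22], [0, 0, 1]]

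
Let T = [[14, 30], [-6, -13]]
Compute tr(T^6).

tr T = 1 and det T = -2, so the characteristic polynomial is λ² − (1)λ + (-2) with roots -1 and 2.
Eigenvectors give P = [[-2, -5], [1, 2]] with P⁻¹ = [[2, 5], [-1, -2]], and T = P·diag(-1, 2)·P⁻¹.
Then T^6 = P·diag(1, 64)·P⁻¹ = [[-2, -320], [1, 128]] · [[2, 5], [-1, -2]] = [[316, 630], [-126, -251]].

65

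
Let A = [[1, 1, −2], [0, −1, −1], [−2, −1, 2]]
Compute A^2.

[[5, 2, −7], [2, 2, −1], [−6, −3, 9]]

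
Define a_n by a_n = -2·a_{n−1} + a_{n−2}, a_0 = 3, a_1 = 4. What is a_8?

With companion matrix B = [[-2, 1], [1, 0]], [a_n, a_{n−1}]ᵀ = B·[a_{n−1}, a_{n−2}]ᵀ, so [a_8, a_7]ᵀ = B⁷·[a_1, a_0]ᵀ.
B⁷ = [[-408, 169], [169, -70]], giving [a_8, a_7]ᵀ = [[-1125], [466]].

-1125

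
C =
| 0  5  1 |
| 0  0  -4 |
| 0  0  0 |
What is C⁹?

C is strictly triangular, hence nilpotent: C³ = 0, so C⁹ = 0.

[[0, 0, 0], [0, 0, 0], [0, 0, 0]]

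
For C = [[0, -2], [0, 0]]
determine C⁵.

[[0, 0], [0, 0]]

C is strictly triangular, hence nilpotent: C² = 0, so C⁵ = 0.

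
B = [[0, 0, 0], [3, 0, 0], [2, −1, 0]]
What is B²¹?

B is strictly triangular, hence nilpotent: B³ = 0, so B²¹ = 0.

[[0, 0, 0], [0, 0, 0], [0, 0, 0]]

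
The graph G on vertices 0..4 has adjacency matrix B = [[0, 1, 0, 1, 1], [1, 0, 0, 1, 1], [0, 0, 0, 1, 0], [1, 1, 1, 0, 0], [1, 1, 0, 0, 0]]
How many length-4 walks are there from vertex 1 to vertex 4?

9

The number of length-4 walks from vertex 1 to vertex 4 is entry (1,4) of B^4, where B is the adjacency matrix.
B^2 = [[3, 2, 1, 1, 1], [2, 3, 1, 1, 1], [1, 1, 1, 0, 0], [1, 1, 0, 3, 2], [1, 1, 0, 2, 2]]
B^3 = [[4, 5, 1, 6, 5], [5, 4, 1, 6, 5], [1, 1, 0, 3, 2], [6, 6, 3, 2, 2], [5, 5, 2, 2, 2]]
B^4 = [[16, 15, 6, 10, 9], [15, 16, 6, 10, 9], [6, 6, 3, 2, 2], [10, 10, 2, 15, 12], [9, 9, 2, 12, 10]]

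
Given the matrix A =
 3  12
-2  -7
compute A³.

[[51, 156], [-26, -79]]

tr A = -4 and det A = 3, so the characteristic polynomial is λ² − (-4)λ + (3) with roots -3 and -1.
Eigenvectors give P = [[2, -3], [-1, 1]] with P⁻¹ = [[-1, -3], [-1, -2]], and A = P·diag(-3, -1)·P⁻¹.
Then A³ = P·diag(-27, -1)·P⁻¹ = [[-54, 3], [27, -1]] · [[-1, -3], [-1, -2]] = [[51, 156], [-26, -79]].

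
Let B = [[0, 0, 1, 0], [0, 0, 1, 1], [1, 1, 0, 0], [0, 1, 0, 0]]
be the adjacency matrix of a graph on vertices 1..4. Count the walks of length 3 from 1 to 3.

2

The number of length-3 walks from vertex 1 to vertex 3 is entry (1,3) of B³, where B is the adjacency matrix.
B² = [[1, 1, 0, 0], [1, 2, 0, 0], [0, 0, 2, 1], [0, 0, 1, 1]]
B³ = [[0, 0, 2, 1], [0, 0, 3, 2], [2, 3, 0, 0], [1, 2, 0, 0]]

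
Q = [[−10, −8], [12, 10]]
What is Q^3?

[[−40, −32], [48, 40]]

tr Q = 0 and det Q = −4, so the characteristic polynomial is λ² − (0)λ + (−4) with roots −2 and 2.
Eigenvectors give P = [[1, 2], [−1, −3]] with P⁻¹ = [[3, 2], [−1, −1]], and Q = P·diag(−2, 2)·P⁻¹.
Then Q^3 = P·diag(−8, 8)·P⁻¹ = [[−8, 16], [8, −24]] · [[3, 2], [−1, −1]] = [[−40, −32], [48, 40]].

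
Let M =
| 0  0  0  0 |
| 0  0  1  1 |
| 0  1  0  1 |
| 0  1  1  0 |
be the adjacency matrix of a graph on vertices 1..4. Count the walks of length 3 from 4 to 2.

3

The number of length-3 walks from vertex 4 to vertex 2 is entry (4,2) of M^3, where M is the adjacency matrix.
M^2 = [[0, 0, 0, 0], [0, 2, 1, 1], [0, 1, 2, 1], [0, 1, 1, 2]]
M^3 = [[0, 0, 0, 0], [0, 2, 3, 3], [0, 3, 2, 3], [0, 3, 3, 2]]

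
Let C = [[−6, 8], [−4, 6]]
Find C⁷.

[[−384, 512], [−256, 384]]

tr C = 0 and det C = −4, so the characteristic polynomial is λ² − (0)λ + (−4) with roots 2 and −2.
Eigenvectors give P = [[1, 2], [1, 1]] with P⁻¹ = [[−1, 2], [1, −1]], and C = P·diag(2, −2)·P⁻¹.
Then C⁷ = P·diag(128, −128)·P⁻¹ = [[128, −256], [128, −128]] · [[−1, 2], [1, −1]] = [[−384, 512], [−256, 384]].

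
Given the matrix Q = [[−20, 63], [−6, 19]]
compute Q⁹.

tr Q = −1 and det Q = −2, so the characteristic polynomial is λ² − (−1)λ + (−2) with roots 1 and −2.
Eigenvectors give P = [[3, 7], [1, 2]] with P⁻¹ = [[−2, 7], [1, −3]], and Q = P·diag(1, −2)·P⁻¹.
Then Q⁹ = P·diag(1, −512)·P⁻¹ = [[3, −3584], [1, −1024]] · [[−2, 7], [1, −3]] = [[−3590, 10773], [−1026, 3079]].

[[−3590, 10773], [−1026, 3079]]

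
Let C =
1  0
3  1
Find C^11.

[[1, 0], [33, 1]]

C = I + N where N = [[0, 0], [3, 0]] is strictly lower-triangular, so N^2 = 0.
(I + N)^11 = I + 11·N = [[1, 0], [33, 1]].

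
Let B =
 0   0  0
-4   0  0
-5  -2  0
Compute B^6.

[[0, 0, 0], [0, 0, 0], [0, 0, 0]]

B is strictly triangular, hence nilpotent: B^3 = 0, so B^6 = 0.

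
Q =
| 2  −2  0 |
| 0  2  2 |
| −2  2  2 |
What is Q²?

[[4, −8, −4], [−4, 8, 8], [−8, 12, 8]]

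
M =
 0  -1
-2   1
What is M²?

[[2, -1], [-2, 3]]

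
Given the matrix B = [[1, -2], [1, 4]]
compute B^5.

[[-179, -422], [211, 454]]

tr B = 5 and det B = 6, so the characteristic polynomial is λ² − (5)λ + (6) with roots 3 and 2.
Eigenvectors give P = [[-1, -2], [1, 1]] with P⁻¹ = [[1, 2], [-1, -1]], and B = P·diag(3, 2)·P⁻¹.
Then B^5 = P·diag(243, 32)·P⁻¹ = [[-243, -64], [243, 32]] · [[1, 2], [-1, -1]] = [[-179, -422], [211, 454]].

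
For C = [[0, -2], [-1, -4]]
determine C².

[[2, 8], [4, 18]]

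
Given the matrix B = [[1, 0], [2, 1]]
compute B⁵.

B = I + N where N = [[0, 0], [2, 0]] is strictly lower-triangular, so N² = 0.
(I + N)⁵ = I + 5·N = [[1, 0], [10, 1]].

[[1, 0], [10, 1]]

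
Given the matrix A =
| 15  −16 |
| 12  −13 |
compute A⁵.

tr A = 2 and det A = −3, so the characteristic polynomial is λ² − (2)λ + (−3) with roots 3 and −1.
Eigenvectors give P = [[4, 1], [3, 1]] with P⁻¹ = [[1, −1], [−3, 4]], and A = P·diag(3, −1)·P⁻¹.
Then A⁵ = P·diag(243, −1)·P⁻¹ = [[972, −1], [729, −1]] · [[1, −1], [−3, 4]] = [[975, −976], [732, −733]].

[[975, −976], [732, −733]]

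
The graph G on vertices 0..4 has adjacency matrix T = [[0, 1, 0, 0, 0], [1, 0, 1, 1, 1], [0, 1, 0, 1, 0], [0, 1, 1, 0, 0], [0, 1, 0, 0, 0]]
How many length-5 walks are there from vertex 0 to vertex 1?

The number of length-5 walks from vertex 0 to vertex 1 is entry (0,1) of T^5, where T is the adjacency matrix.
T^2 = [[1, 0, 1, 1, 1], [0, 4, 1, 1, 0], [1, 1, 2, 1, 1], [1, 1, 1, 2, 1], [1, 0, 1, 1, 1]]
T^3 = [[0, 4, 1, 1, 0], [4, 2, 5, 5, 4], [1, 5, 2, 3, 1], [1, 5, 3, 2, 1], [0, 4, 1, 1, 0]]
T^4 = [[4, 2, 5, 5, 4], [2, 18, 7, 7, 2], [5, 7, 8, 7, 5], [5, 7, 7, 8, 5], [4, 2, 5, 5, 4]]
T^5 = [[2, 18, 7, 7, 2], [18, 18, 25, 25, 18], [7, 25, 14, 15, 7], [7, 25, 15, 14, 7], [2, 18, 7, 7, 2]]

18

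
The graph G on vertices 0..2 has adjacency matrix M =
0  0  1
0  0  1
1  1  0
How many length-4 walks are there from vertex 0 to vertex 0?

The number of length-4 walks from vertex 0 to vertex 0 is entry (0,0) of M⁴, where M is the adjacency matrix.
M² = [[1, 1, 0], [1, 1, 0], [0, 0, 2]]
M³ = [[0, 0, 2], [0, 0, 2], [2, 2, 0]]
M⁴ = [[2, 2, 0], [2, 2, 0], [0, 0, 4]]

2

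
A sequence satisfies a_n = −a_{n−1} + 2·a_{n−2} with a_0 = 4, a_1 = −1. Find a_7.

−211

With companion matrix A = [[−1, 2], [1, 0]], [a_n, a_{n−1}]ᵀ = A·[a_{n−1}, a_{n−2}]ᵀ, so [a_7, a_6]ᵀ = A^6·[a_1, a_0]ᵀ.
A^6 = [[43, −42], [−21, 22]], giving [a_7, a_6]ᵀ = [[−211], [109]].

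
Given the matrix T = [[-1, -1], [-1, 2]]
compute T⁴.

T² = [[2, -1], [-1, 5]]
T³ = [[-1, -4], [-4, 11]]
T⁴ = [[5, -7], [-7, 26]]

[[5, -7], [-7, 26]]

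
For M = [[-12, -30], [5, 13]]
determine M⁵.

[[-582, -1650], [275, 793]]

tr M = 1 and det M = -6, so the characteristic polynomial is λ² − (1)λ + (-6) with roots 3 and -2.
Eigenvectors give P = [[-2, -3], [1, 1]] with P⁻¹ = [[1, 3], [-1, -2]], and M = P·diag(3, -2)·P⁻¹.
Then M⁵ = P·diag(243, -32)·P⁻¹ = [[-486, 96], [243, -32]] · [[1, 3], [-1, -2]] = [[-582, -1650], [275, 793]].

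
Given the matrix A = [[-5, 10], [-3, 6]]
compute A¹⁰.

[[-5, 10], [-3, 6]]

A² = A (a projection; rank 1, trace 1), so A¹⁰ = A.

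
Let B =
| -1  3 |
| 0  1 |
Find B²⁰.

B² = I (check: tr B = 0 and det B = -1), so B²⁰ = I since 20 is even.

[[1, 0], [0, 1]]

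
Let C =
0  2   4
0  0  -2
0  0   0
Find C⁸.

[[0, 0, 0], [0, 0, 0], [0, 0, 0]]

C is strictly triangular, hence nilpotent: C³ = 0, so C⁸ = 0.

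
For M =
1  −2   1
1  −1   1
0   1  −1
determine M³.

[[0, −1, 2], [0, −1, 1], [−1, 2, −3]]

M² = [[−1, 1, −2], [0, 0, −1], [1, −2, 2]]
M³ = [[0, −1, 2], [0, −1, 1], [−1, 2, −3]]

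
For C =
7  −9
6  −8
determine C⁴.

[[−29, 45], [−30, 46]]

tr C = −1 and det C = −2, so the characteristic polynomial is λ² − (−1)λ + (−2) with roots −2 and 1.
Eigenvectors give P = [[1, −3], [1, −2]] with P⁻¹ = [[−2, 3], [−1, 1]], and C = P·diag(−2, 1)·P⁻¹.
Then C⁴ = P·diag(16, 1)·P⁻¹ = [[16, −3], [16, −2]] · [[−2, 3], [−1, 1]] = [[−29, 45], [−30, 46]].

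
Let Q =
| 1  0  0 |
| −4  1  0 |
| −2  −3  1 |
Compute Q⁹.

[[1, 0, 0], [−36, 1, 0], [414, −27, 1]]

Q = I + N where N = [[0, 0, 0], [−4, 0, 0], [−2, −3, 0]] is strictly lower-triangular, so N³ = 0.
(I + N)⁹ = I + 9·N + 36·N² = [[1, 0, 0], [−36, 1, 0], [414, −27, 1]].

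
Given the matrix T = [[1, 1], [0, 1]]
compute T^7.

T = I + N where N = [[0, 1], [0, 0]] is strictly upper-triangular, so N^2 = 0.
(I + N)^7 = I + 7·N = [[1, 7], [0, 1]].

[[1, 7], [0, 1]]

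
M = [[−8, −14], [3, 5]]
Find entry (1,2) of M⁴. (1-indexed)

210

tr M = −3 and det M = 2, so the characteristic polynomial is λ² − (−3)λ + (2) with roots −1 and −2.
Eigenvectors give P = [[−2, 7], [1, −3]] with P⁻¹ = [[3, 7], [1, 2]], and M = P·diag(−1, −2)·P⁻¹.
Then M⁴ = P·diag(1, 16)·P⁻¹ = [[−2, 112], [1, −48]] · [[3, 7], [1, 2]] = [[106, 210], [−45, −89]].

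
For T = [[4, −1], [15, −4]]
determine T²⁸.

[[1, 0], [0, 1]]

T² = I (check: tr T = 0 and det T = −1), so T²⁸ = I since 28 is even.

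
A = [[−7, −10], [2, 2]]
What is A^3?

[[−103, −190], [38, 68]]

tr A = −5 and det A = 6, so the characteristic polynomial is λ² − (−5)λ + (6) with roots −3 and −2.
Eigenvectors give P = [[5, −2], [−2, 1]] with P⁻¹ = [[1, 2], [2, 5]], and A = P·diag(−3, −2)·P⁻¹.
Then A^3 = P·diag(−27, −8)·P⁻¹ = [[−135, 16], [54, −8]] · [[1, 2], [2, 5]] = [[−103, −190], [38, 68]].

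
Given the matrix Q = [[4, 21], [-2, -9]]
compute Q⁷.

[[12226, 43239], [-4118, -14541]]

tr Q = -5 and det Q = 6, so the characteristic polynomial is λ² − (-5)λ + (6) with roots -3 and -2.
Eigenvectors give P = [[3, -7], [-1, 2]] with P⁻¹ = [[-2, -7], [-1, -3]], and Q = P·diag(-3, -2)·P⁻¹.
Then Q⁷ = P·diag(-2187, -128)·P⁻¹ = [[-6561, 896], [2187, -256]] · [[-2, -7], [-1, -3]] = [[12226, 43239], [-4118, -14541]].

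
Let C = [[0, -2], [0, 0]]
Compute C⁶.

[[0, 0], [0, 0]]

C is strictly triangular, hence nilpotent: C² = 0, so C⁶ = 0.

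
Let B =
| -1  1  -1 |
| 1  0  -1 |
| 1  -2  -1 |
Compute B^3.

[[1, -1, -3], [5, -2, -1], [9, -8, -1]]

B^2 = [[1, 1, 1], [-2, 3, 0], [-4, 3, 2]]
B^3 = [[1, -1, -3], [5, -2, -1], [9, -8, -1]]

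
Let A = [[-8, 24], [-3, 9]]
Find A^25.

[[-8, 24], [-3, 9]]

A² = A (a projection; rank 1, trace 1), so A^25 = A.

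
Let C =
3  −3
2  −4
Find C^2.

[[3, 3], [−2, 10]]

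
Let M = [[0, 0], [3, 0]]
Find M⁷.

M is strictly triangular, hence nilpotent: M² = 0, so M⁷ = 0.

[[0, 0], [0, 0]]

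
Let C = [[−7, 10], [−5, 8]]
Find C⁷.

tr C = 1 and det C = −6, so the characteristic polynomial is λ² − (1)λ + (−6) with roots −2 and 3.
Eigenvectors give P = [[2, 1], [1, 1]] with P⁻¹ = [[1, −1], [−1, 2]], and C = P·diag(−2, 3)·P⁻¹.
Then C⁷ = P·diag(−128, 2187)·P⁻¹ = [[−256, 2187], [−128, 2187]] · [[1, −1], [−1, 2]] = [[−2443, 4630], [−2315, 4502]].

[[−2443, 4630], [−2315, 4502]]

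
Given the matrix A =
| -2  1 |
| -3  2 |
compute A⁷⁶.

[[1, 0], [0, 1]]

A² = I (check: tr A = 0 and det A = -1), so A⁷⁶ = I since 76 is even.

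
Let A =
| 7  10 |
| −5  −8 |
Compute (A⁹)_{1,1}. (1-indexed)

20707

tr A = −1 and det A = −6, so the characteristic polynomial is λ² − (−1)λ + (−6) with roots −3 and 2.
Eigenvectors give P = [[1, 2], [−1, −1]] with P⁻¹ = [[−1, −2], [1, 1]], and A = P·diag(−3, 2)·P⁻¹.
Then A⁹ = P·diag(−19683, 512)·P⁻¹ = [[−19683, 1024], [19683, −512]] · [[−1, −2], [1, 1]] = [[20707, 40390], [−20195, −39878]].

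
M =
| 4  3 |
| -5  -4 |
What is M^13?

[[4, 3], [-5, -4]]

M² = I (check: tr M = 0 and det M = -1), so M^13 = M since 13 is odd.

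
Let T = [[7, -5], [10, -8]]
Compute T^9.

tr T = -1 and det T = -6, so the characteristic polynomial is λ² − (-1)λ + (-6) with roots -3 and 2.
Eigenvectors give P = [[1, 1], [2, 1]] with P⁻¹ = [[-1, 1], [2, -1]], and T = P·diag(-3, 2)·P⁻¹.
Then T^9 = P·diag(-19683, 512)·P⁻¹ = [[-19683, 512], [-39366, 512]] · [[-1, 1], [2, -1]] = [[20707, -20195], [40390, -39878]].

[[20707, -20195], [40390, -39878]]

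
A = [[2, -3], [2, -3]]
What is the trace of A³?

-1

A² = [[-2, 3], [-2, 3]]
A³ = [[2, -3], [2, -3]]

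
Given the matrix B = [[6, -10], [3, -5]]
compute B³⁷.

B² = B (a projection; rank 1, trace 1), so B³⁷ = B.

[[6, -10], [3, -5]]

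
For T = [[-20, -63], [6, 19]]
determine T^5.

tr T = -1 and det T = -2, so the characteristic polynomial is λ² − (-1)λ + (-2) with roots 1 and -2.
Eigenvectors give P = [[-3, -7], [1, 2]] with P⁻¹ = [[2, 7], [-1, -3]], and T = P·diag(1, -2)·P⁻¹.
Then T^5 = P·diag(1, -32)·P⁻¹ = [[-3, 224], [1, -64]] · [[2, 7], [-1, -3]] = [[-230, -693], [66, 199]].

[[-230, -693], [66, 199]]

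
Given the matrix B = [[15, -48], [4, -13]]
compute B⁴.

[[321, -960], [80, -239]]

tr B = 2 and det B = -3, so the characteristic polynomial is λ² − (2)λ + (-3) with roots 3 and -1.
Eigenvectors give P = [[-4, -3], [-1, -1]] with P⁻¹ = [[-1, 3], [1, -4]], and B = P·diag(3, -1)·P⁻¹.
Then B⁴ = P·diag(81, 1)·P⁻¹ = [[-324, -3], [-81, -1]] · [[-1, 3], [1, -4]] = [[321, -960], [80, -239]].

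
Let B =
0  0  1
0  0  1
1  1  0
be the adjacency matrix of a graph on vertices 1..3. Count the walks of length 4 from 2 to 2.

2

The number of length-4 walks from vertex 2 to vertex 2 is entry (2,2) of B⁴, where B is the adjacency matrix.
B² = [[1, 1, 0], [1, 1, 0], [0, 0, 2]]
B³ = [[0, 0, 2], [0, 0, 2], [2, 2, 0]]
B⁴ = [[2, 2, 0], [2, 2, 0], [0, 0, 4]]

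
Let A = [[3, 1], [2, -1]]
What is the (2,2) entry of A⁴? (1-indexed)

A² = [[11, 2], [4, 3]]
A³ = [[37, 9], [18, 1]]
A⁴ = [[129, 28], [56, 17]]

17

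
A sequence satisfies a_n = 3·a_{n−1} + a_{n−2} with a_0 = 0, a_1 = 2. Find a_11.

With companion matrix M = [[3, 1], [1, 0]], [a_n, a_{n−1}]ᵀ = M·[a_{n−1}, a_{n−2}]ᵀ, so [a_11, a_10]ᵀ = M¹⁰·[a_1, a_0]ᵀ.
M¹⁰ = [[141481, 42837], [42837, 12970]], giving [a_11, a_10]ᵀ = [[282962], [85674]].

282962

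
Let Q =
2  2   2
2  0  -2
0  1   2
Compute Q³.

[[28, 20, 12], [12, 8, 4], [8, 6, 4]]

Q² = [[8, 6, 4], [4, 2, 0], [2, 2, 2]]
Q³ = [[28, 20, 12], [12, 8, 4], [8, 6, 4]]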